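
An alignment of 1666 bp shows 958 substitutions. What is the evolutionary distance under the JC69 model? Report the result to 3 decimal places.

p = 958/1666 ≈ 0.57503.
d = −(3/4) ln(1 − 4p/3) = −0.75 ln(1 − 0.766707) = −0.75 ln(0.233293)
  = −0.75 × (-1.455460) = 1.091595 substitutions/site.

1.092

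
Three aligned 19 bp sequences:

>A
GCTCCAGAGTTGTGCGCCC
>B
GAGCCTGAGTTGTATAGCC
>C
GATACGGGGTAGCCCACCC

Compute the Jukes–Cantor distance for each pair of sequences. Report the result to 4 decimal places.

A–B: 7/19 sites differ → p ≈ 0.368421, d = −0.75 ln(1 − 0.491228) = 0.506816 ≈ 0.5068.
A–C: 8/19 sites differ → p ≈ 0.421053, d = −0.75 ln(1 − 0.561404) = 0.618132 ≈ 0.6181.
B–C: 9/19 sites differ → p ≈ 0.473684, d = −0.75 ln(1 − 0.631579) = 0.748897 ≈ 0.7489.

d(A,B) = 0.5068, d(A,C) = 0.6181, d(B,C) = 0.7489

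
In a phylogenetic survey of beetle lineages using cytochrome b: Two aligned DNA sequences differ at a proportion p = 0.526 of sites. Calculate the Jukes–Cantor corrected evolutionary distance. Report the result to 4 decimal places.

d = −(3/4) ln(1 − 4p/3) = −0.75 ln(1 − 0.701333) = −0.75 ln(0.298667)
  = −0.75 × (-1.208426) = 0.906320 substitutions/site.

0.9063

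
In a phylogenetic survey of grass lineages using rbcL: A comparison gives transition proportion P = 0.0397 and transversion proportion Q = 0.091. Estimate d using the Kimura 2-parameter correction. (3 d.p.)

Under the Kimura two-parameter model, d = −½ ln(1 − 2P − Q) − ¼ ln(1 − 2Q).
1 − 2P − Q = 0.8296, giving −½ ln(0.8296) = 0.093406.
1 − 2Q = 0.818, giving −¼ ln(0.818) = 0.050223.
d = 0.093406 + 0.050223 = 0.143629.

0.144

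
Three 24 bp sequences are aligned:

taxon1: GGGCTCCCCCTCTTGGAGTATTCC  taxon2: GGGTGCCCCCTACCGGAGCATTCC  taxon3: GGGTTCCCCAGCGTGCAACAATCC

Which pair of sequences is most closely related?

taxon1 and taxon2

taxon1–taxon2: 6/24 differ, p = 0.250, d = 0.304.
taxon1–taxon3: 8/24 differ, p = 0.333, d = 0.441.
taxon2–taxon3: 9/24 differ, p = 0.375, d = 0.520.
The smallest distance is between taxon1 and taxon2.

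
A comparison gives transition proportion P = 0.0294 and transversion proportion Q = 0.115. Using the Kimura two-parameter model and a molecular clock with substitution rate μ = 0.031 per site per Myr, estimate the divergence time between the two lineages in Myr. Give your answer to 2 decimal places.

2.59

Under the Kimura two-parameter model, d = −½ ln(1 − 2P − Q) − ¼ ln(1 − 2Q).
1 − 2P − Q = 0.8262, giving −½ ln(0.8262) = 0.095459.
1 − 2Q = 0.77, giving −¼ ln(0.77) = 0.065341.
d = 0.095459 + 0.065341 = 0.160800.
Under a molecular clock d = 2μt, so t = d/(2μ) = 0.160800 / (2 × 0.031) = 2.59 Myr.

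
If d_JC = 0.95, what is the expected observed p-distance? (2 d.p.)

0.54

p = (3/4)(1 − e^(−4d/3)) = 0.75 × (1 − e^(-1.266667)) = 0.75 × (1 − 0.281769) = 0.538673.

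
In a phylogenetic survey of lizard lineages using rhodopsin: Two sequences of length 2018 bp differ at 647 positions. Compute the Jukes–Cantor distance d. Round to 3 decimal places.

0.418

p = 647/2018 ≈ 0.320614.
d = −(3/4) ln(1 − 4p/3) = −0.75 ln(1 − 0.427485) = −0.75 ln(0.572515)
  = −0.75 × (-0.557716) = 0.418287 substitutions/site.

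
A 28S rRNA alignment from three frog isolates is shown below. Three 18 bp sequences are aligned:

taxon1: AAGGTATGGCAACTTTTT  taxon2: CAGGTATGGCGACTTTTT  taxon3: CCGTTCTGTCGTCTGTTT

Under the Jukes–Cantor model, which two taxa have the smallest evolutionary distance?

taxon1–taxon2: 2/18 differ, p = 0.111, d = 0.120.
taxon1–taxon3: 8/18 differ, p = 0.444, d = 0.673.
taxon2–taxon3: 6/18 differ, p = 0.333, d = 0.441.
The smallest distance is between taxon1 and taxon2.

taxon1 and taxon2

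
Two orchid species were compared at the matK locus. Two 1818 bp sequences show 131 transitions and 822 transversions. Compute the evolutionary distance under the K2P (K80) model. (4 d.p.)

P = 131/1818 ≈ 0.072057 and Q = 822/1818 ≈ 0.452145.
Under the Kimura two-parameter model, d = −½ ln(1 − 2P − Q) − ¼ ln(1 − 2Q).
1 − 2P − Q = 0.403741, giving −½ ln(0.403741) = 0.453491.
1 − 2Q = 0.09571, giving −¼ ln(0.09571) = 0.586608.
d = 0.453491 + 0.586608 = 1.040099.

1.0401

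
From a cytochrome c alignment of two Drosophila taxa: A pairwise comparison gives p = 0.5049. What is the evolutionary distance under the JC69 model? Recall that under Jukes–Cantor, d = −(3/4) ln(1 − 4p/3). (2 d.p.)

0.84

d = −(3/4) ln(1 − 4p/3) = −0.75 ln(1 − 0.6732) = −0.75 ln(0.3268)
  = −0.75 × (-1.118407) = 0.838805 substitutions/site.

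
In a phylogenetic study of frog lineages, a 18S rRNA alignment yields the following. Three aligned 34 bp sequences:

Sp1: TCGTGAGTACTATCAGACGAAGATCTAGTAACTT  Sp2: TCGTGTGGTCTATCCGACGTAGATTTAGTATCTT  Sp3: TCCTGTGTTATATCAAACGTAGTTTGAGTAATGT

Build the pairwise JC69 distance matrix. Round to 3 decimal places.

d(Sp1,Sp2) = 0.241, d(Sp1,Sp3) = 0.423, d(Sp2,Sp3) = 0.373

Sp1–Sp2: 7/34 sites differ → p ≈ 0.205882, d = −0.75 ln(1 − 0.274509) = 0.240680 ≈ 0.241.
Sp1–Sp3: 11/34 sites differ → p ≈ 0.323529, d = −0.75 ln(1 − 0.431372) = 0.423397 ≈ 0.423.
Sp2–Sp3: 10/34 sites differ → p ≈ 0.294118, d = −0.75 ln(1 − 0.392157) = 0.373379 ≈ 0.373.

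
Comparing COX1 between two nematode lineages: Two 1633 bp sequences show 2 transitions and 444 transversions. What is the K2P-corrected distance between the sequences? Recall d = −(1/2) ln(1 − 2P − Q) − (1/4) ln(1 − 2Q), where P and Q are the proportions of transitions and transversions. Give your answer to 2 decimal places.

0.36

P = 2/1633 ≈ 0.001225 and Q = 444/1633 ≈ 0.271892.
Under the Kimura two-parameter model, d = −½ ln(1 − 2P − Q) − ¼ ln(1 − 2Q).
1 − 2P − Q = 0.725658, giving −½ ln(0.725658) = 0.160338.
1 − 2Q = 0.456216, giving −¼ ln(0.456216) = 0.196197.
d = 0.160338 + 0.196197 = 0.356535.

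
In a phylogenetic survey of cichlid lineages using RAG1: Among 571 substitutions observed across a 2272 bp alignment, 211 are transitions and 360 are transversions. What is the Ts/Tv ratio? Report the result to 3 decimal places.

R = 211/360 = 0.586111… ≈ 0.586 (to 3 d.p.).

0.586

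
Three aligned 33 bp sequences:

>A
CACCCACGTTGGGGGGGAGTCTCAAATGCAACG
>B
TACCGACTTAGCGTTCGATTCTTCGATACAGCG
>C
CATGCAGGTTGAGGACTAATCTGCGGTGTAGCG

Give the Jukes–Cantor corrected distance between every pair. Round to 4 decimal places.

A–B: 14/33 sites differ → p ≈ 0.424242, d = −0.75 ln(1 − 0.565656) = 0.625439 ≈ 0.6254.
A–C: 14/33 sites differ → p ≈ 0.424242, d = −0.75 ln(1 − 0.565656) = 0.625439 ≈ 0.6254.
B–C: 16/33 sites differ → p ≈ 0.484848, d = −0.75 ln(1 − 0.646464) = 0.779827 ≈ 0.7798.

d(A,B) = 0.6254, d(A,C) = 0.6254, d(B,C) = 0.7798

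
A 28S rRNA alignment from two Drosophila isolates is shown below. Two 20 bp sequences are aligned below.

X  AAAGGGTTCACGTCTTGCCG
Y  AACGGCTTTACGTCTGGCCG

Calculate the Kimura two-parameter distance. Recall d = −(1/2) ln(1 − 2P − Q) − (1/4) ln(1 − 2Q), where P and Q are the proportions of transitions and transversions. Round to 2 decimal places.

0.23

Of 20 sites, 1 differences are transitions and 3 are transversions, so P = 1/20 = 0.05 and Q = 3/20 = 0.15.
Under the Kimura two-parameter model, d = −½ ln(1 − 2P − Q) − ¼ ln(1 − 2Q).
1 − 2P − Q = 0.75, giving −½ ln(0.75) = 0.143841.
1 − 2Q = 0.7, giving −¼ ln(0.7) = 0.089169.
d = 0.143841 + 0.089169 = 0.233010.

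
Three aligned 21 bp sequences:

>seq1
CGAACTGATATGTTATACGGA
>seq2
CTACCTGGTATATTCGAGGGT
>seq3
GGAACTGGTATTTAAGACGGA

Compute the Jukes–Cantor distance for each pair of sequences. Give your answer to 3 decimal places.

seq1–seq2: 8/21 sites differ → p ≈ 0.380952, d = −0.75 ln(1 − 0.507936) = 0.531860 ≈ 0.532.
seq1–seq3: 5/21 sites differ → p ≈ 0.238095, d = −0.75 ln(1 − 0.31746) = 0.286451 ≈ 0.286.
seq2–seq3: 8/21 sites differ → p ≈ 0.380952, d = −0.75 ln(1 − 0.507936) = 0.531860 ≈ 0.532.

d(seq1,seq2) = 0.532, d(seq1,seq3) = 0.286, d(seq2,seq3) = 0.532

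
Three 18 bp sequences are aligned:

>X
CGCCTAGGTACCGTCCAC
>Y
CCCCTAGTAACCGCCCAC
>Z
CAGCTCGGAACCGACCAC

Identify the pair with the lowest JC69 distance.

X and Y

X–Y: 4/18 differ, p = 0.222, d = 0.264.
X–Z: 5/18 differ, p = 0.278, d = 0.347.
Y–Z: 5/18 differ, p = 0.278, d = 0.347.
The smallest distance is between X and Y.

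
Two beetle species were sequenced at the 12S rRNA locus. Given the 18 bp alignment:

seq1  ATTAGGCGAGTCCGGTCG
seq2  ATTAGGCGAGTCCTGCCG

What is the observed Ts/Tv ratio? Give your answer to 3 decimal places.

1.000

Transitions are A↔G and C↔T; transversions are all other mismatches.
Transitions: 1. Transversions: 1.
R = 1/1 = 1.000.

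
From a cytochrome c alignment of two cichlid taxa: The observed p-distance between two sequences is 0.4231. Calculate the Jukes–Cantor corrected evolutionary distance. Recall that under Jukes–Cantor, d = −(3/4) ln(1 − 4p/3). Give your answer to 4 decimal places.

0.6228

d = −(3/4) ln(1 − 4p/3) = −0.75 ln(1 − 0.564133) = −0.75 ln(0.435867)
  = −0.75 × (-0.830418) = 0.622814 substitutions/site.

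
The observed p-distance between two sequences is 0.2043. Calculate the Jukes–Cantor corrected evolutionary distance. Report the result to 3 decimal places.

d = −(3/4) ln(1 − 4p/3) = −0.75 ln(1 − 0.2724) = −0.75 ln(0.7276)
  = −0.75 × (-0.318004) = 0.238503 substitutions/site.

0.239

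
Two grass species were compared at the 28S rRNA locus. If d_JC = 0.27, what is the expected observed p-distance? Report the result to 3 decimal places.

p = (3/4)(1 − e^(−4d/3)) = 0.75 × (1 − e^(-0.36)) = 0.75 × (1 − 0.697676) = 0.226743.

0.227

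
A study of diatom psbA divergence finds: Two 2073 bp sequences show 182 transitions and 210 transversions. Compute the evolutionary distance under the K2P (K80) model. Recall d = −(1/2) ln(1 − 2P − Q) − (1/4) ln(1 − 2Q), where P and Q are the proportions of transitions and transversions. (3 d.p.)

0.219

P = 182/2073 ≈ 0.087795 and Q = 210/2073 ≈ 0.101302.
Under the Kimura two-parameter model, d = −½ ln(1 − 2P − Q) − ¼ ln(1 − 2Q).
1 − 2P − Q = 0.723108, giving −½ ln(0.723108) = 0.162098.
1 − 2Q = 0.797396, giving −¼ ln(0.797396) = 0.056601.
d = 0.162098 + 0.056601 = 0.218699.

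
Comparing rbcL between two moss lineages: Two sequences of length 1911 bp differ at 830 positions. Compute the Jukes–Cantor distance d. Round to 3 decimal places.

p = 830/1911 ≈ 0.434328.
d = −(3/4) ln(1 − 4p/3) = −0.75 ln(1 − 0.579104) = −0.75 ln(0.420896)
  = −0.75 × (-0.865370) = 0.649028 substitutions/site.

0.649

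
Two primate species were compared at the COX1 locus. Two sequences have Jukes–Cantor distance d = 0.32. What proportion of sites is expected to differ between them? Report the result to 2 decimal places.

p = (3/4)(1 − e^(−4d/3)) = 0.75 × (1 − e^(-0.426667)) = 0.75 × (1 − 0.652681) = 0.260489.

0.26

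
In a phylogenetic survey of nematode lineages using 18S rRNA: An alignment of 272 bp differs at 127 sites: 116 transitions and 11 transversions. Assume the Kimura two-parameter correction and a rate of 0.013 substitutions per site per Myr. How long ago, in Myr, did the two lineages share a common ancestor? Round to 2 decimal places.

43.86

P = 116/272 ≈ 0.426471 and Q = 11/272 ≈ 0.040441.
Under the Kimura two-parameter model, d = −½ ln(1 − 2P − Q) − ¼ ln(1 − 2Q).
1 − 2P − Q = 0.106617, giving −½ ln(0.106617) = 1.119256.
1 − 2Q = 0.919118, giving −¼ ln(0.919118) = 0.021085.
d = 1.119256 + 0.021085 = 1.140341.
Under a molecular clock d = 2μt, so t = d/(2μ) = 1.140341 / (2 × 0.013) = 43.86 Myr.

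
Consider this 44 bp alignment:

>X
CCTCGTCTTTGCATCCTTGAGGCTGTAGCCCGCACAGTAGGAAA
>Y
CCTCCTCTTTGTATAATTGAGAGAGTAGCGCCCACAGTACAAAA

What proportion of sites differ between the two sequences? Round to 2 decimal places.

The sequences differ at 11 of 44 positions.
p = 11/44 = 0.25.

0.25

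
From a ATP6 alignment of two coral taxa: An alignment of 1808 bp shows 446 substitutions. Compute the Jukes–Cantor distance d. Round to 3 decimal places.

0.299

p = 446/1808 ≈ 0.246681.
d = −(3/4) ln(1 − 4p/3) = −0.75 ln(1 − 0.328908) = −0.75 ln(0.671092)
  = −0.75 × (-0.398849) = 0.299137 substitutions/site.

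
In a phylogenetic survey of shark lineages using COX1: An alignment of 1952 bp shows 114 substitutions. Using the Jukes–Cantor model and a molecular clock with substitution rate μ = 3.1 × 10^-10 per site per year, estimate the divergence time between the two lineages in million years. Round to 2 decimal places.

98.07

p = 114/1952 ≈ 0.058402.
d = −(3/4) ln(1 − 4p/3) = −0.75 ln(1 − 0.077869) = −0.75 ln(0.922131)
  = −0.75 × (-0.081068) = 0.060801 substitutions/site.
Under a molecular clock d = 2μt, so t = d/(2μ) = 0.060801 / (2 × 3.1 × 10^-10) = 98.07 million years.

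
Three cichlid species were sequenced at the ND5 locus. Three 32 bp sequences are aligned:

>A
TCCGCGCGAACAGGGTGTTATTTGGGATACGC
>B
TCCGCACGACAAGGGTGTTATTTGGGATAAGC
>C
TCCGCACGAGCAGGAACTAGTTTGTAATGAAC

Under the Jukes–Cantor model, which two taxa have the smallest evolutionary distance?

A–B: 4/32 differ, p = 0.125, d = 0.137.
A–C: 12/32 differ, p = 0.375, d = 0.520.
B–C: 11/32 differ, p = 0.344, d = 0.460.
The smallest distance is between A and B.

A and B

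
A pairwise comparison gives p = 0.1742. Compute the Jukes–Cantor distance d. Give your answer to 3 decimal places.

d = −(3/4) ln(1 − 4p/3) = −0.75 ln(1 − 0.232267) = −0.75 ln(0.767733)
  = −0.75 × (-0.264313) = 0.198235 substitutions/site.

0.198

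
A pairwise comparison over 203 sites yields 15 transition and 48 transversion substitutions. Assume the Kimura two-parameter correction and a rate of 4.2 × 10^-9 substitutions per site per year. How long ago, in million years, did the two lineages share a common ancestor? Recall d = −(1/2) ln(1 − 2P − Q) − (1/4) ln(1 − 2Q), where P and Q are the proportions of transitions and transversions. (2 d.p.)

47.92

P = 15/203 ≈ 0.073892 and Q = 48/203 ≈ 0.236453.
Under the Kimura two-parameter model, d = −½ ln(1 − 2P − Q) − ¼ ln(1 − 2Q).
1 − 2P − Q = 0.615763, giving −½ ln(0.615763) = 0.242447.
1 − 2Q = 0.527094, giving −¼ ln(0.527094) = 0.160094.
d = 0.242447 + 0.160094 = 0.402541.
Under a molecular clock d = 2μt, so t = d/(2μ) = 0.402541 / (2 × 4.2 × 10^-9) = 47.92 million years.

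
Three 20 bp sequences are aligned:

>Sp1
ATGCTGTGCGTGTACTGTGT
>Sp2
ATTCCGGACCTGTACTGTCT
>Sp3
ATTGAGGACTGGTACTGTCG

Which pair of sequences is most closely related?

Sp1–Sp2: 6/20 differ, p = 0.300, d = 0.383.
Sp1–Sp3: 9/20 differ, p = 0.450, d = 0.687.
Sp2–Sp3: 5/20 differ, p = 0.250, d = 0.304.
The smallest distance is between Sp2 and Sp3.

Sp2 and Sp3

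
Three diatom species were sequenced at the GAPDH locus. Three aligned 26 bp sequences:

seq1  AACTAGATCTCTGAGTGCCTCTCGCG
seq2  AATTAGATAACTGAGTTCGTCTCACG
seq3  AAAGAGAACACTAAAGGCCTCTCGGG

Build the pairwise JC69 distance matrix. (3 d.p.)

seq1–seq2: 6/26 sites differ → p ≈ 0.230769, d = −0.75 ln(1 − 0.307692) = 0.275793 ≈ 0.276.
seq1–seq3: 8/26 sites differ → p ≈ 0.307692, d = −0.75 ln(1 − 0.410256) = 0.396050 ≈ 0.396.
seq2–seq3: 11/26 sites differ → p ≈ 0.423077, d = −0.75 ln(1 − 0.564103) = 0.622762 ≈ 0.623.

d(seq1,seq2) = 0.276, d(seq1,seq3) = 0.396, d(seq2,seq3) = 0.623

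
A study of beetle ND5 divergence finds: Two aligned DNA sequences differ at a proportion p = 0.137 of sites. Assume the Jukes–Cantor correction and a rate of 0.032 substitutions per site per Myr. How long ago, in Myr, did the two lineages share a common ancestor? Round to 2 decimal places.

2.36

d = −(3/4) ln(1 − 4p/3) = −0.75 ln(1 − 0.182667) = −0.75 ln(0.817333)
  = −0.75 × (-0.201709) = 0.151282 substitutions/site.
Under a molecular clock d = 2μt, so t = d/(2μ) = 0.151282 / (2 × 0.032) = 2.36 Myr.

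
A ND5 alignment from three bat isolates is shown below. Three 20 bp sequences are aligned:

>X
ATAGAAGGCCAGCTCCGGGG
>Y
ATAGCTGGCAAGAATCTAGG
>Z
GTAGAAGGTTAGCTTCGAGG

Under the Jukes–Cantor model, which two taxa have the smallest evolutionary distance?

X and Z

X–Y: 8/20 differ, p = 0.400, d = 0.572.
X–Z: 5/20 differ, p = 0.250, d = 0.304.
Y–Z: 8/20 differ, p = 0.400, d = 0.572.
The smallest distance is between X and Z.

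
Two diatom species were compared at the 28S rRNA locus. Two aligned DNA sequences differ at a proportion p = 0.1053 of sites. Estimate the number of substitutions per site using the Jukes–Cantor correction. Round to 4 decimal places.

0.1135

d = −(3/4) ln(1 − 4p/3) = −0.75 ln(1 − 0.1404) = −0.75 ln(0.8596)
  = −0.75 × (-0.151288) = 0.113466 substitutions/site.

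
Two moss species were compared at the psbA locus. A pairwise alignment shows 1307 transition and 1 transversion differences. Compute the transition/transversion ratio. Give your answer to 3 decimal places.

R = 1307/1 = 1307.000.

1307.000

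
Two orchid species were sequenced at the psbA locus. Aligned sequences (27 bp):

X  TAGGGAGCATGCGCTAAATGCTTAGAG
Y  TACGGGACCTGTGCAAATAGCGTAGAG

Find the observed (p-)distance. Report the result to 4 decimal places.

0.3333

The sequences differ at 9 of 27 positions (sites 3, 6, 7, 9, 12, 15, 18, 19, 22).
p = 9/27 = 0.333333… ≈ 0.3333 (to 4 d.p.).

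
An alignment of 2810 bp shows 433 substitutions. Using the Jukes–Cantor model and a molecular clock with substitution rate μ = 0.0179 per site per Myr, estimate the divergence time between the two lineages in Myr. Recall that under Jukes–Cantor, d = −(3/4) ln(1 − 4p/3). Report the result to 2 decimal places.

p = 433/2810 ≈ 0.154093.
d = −(3/4) ln(1 − 4p/3) = −0.75 ln(1 − 0.205457) = −0.75 ln(0.794543)
  = −0.75 × (-0.229988) = 0.172491 substitutions/site.
Under a molecular clock d = 2μt, so t = d/(2μ) = 0.172491 / (2 × 0.0179) = 4.82 Myr.

4.82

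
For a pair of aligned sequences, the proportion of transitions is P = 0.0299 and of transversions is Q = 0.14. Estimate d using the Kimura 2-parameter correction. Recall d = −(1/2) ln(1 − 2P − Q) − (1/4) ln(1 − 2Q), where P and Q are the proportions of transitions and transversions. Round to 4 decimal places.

0.1936

Under the Kimura two-parameter model, d = −½ ln(1 − 2P − Q) − ¼ ln(1 − 2Q).
1 − 2P − Q = 0.8002, giving −½ ln(0.8002) = 0.111447.
1 − 2Q = 0.72, giving −¼ ln(0.72) = 0.082126.
d = 0.111447 + 0.082126 = 0.193573.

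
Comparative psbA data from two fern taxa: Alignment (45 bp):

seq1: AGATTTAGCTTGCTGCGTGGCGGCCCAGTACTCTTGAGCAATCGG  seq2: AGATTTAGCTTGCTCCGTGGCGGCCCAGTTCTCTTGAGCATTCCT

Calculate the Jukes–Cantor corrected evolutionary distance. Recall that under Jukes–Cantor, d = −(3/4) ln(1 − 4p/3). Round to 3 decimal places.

0.120

The sequences differ at 5 of 45 sites (15, 30, 41, 44, 45), so p = 5/45 ≈ 0.111111.
d = −(3/4) ln(1 − 4p/3) = −0.75 ln(1 − 0.148148) = −0.75 ln(0.851852)
  = −0.75 × (-0.160342) = 0.120257 substitutions/site.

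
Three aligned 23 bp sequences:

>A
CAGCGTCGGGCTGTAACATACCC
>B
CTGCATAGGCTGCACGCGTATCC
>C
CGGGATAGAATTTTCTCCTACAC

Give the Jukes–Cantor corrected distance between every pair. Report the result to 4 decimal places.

d(A,B) = 0.8922, d(A,C) = 0.8922, d(B,C) = 0.7614

A–B: 12/23 sites differ → p ≈ 0.521739, d = −0.75 ln(1 − 0.695652) = 0.892188 ≈ 0.8922.
A–C: 12/23 sites differ → p ≈ 0.521739, d = −0.75 ln(1 − 0.695652) = 0.892188 ≈ 0.8922.
B–C: 11/23 sites differ → p ≈ 0.478261, d = −0.75 ln(1 − 0.637681) = 0.761423 ≈ 0.7614.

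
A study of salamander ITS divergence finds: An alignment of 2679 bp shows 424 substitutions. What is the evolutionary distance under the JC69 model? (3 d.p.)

0.178

p = 424/2679 ≈ 0.158268.
d = −(3/4) ln(1 − 4p/3) = −0.75 ln(1 − 0.211024) = −0.75 ln(0.788976)
  = −0.75 × (-0.237019) = 0.177764 substitutions/site.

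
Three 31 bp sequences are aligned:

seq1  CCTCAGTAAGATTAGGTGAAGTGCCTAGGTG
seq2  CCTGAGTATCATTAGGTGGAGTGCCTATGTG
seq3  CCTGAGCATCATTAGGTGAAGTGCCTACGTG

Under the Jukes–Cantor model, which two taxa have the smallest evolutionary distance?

seq1–seq2: 5/31 differ, p = 0.161, d = 0.182.
seq1–seq3: 5/31 differ, p = 0.161, d = 0.182.
seq2–seq3: 3/31 differ, p = 0.097, d = 0.104.
The smallest distance is between seq2 and seq3.

seq2 and seq3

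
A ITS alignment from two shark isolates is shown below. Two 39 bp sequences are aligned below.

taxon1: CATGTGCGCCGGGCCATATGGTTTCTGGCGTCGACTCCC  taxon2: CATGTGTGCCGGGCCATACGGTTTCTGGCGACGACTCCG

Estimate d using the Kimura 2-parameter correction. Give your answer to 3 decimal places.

0.111

Of 39 sites, 2 differences are transitions and 2 are transversions, so P = 2/39 ≈ 0.051282 and Q = 2/39 ≈ 0.051282.
Under the Kimura two-parameter model, d = −½ ln(1 − 2P − Q) − ¼ ln(1 − 2Q).
1 − 2P − Q = 0.846154, giving −½ ln(0.846154) = 0.083527.
1 − 2Q = 0.897436, giving −¼ ln(0.897436) = 0.027053.
d = 0.083527 + 0.027053 = 0.110580.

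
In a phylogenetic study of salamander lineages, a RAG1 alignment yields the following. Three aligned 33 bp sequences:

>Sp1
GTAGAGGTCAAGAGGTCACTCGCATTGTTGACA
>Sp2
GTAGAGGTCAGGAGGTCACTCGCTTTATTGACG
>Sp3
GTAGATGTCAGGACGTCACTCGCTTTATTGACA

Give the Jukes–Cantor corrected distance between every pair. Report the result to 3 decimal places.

d(Sp1,Sp2) = 0.132, d(Sp1,Sp3) = 0.169, d(Sp2,Sp3) = 0.097

Sp1–Sp2: 4/33 sites differ → p ≈ 0.121212, d = −0.75 ln(1 − 0.161616) = 0.132209 ≈ 0.132.
Sp1–Sp3: 5/33 sites differ → p ≈ 0.151515, d = −0.75 ln(1 − 0.20202) = 0.169254 ≈ 0.169.
Sp2–Sp3: 3/33 sites differ → p ≈ 0.090909, d = −0.75 ln(1 − 0.121212) = 0.096909 ≈ 0.097.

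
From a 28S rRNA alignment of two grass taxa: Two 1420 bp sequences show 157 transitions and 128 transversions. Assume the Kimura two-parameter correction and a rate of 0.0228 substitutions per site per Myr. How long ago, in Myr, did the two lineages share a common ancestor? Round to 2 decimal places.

P = 157/1420 ≈ 0.110563 and Q = 128/1420 ≈ 0.090141.
Under the Kimura two-parameter model, d = −½ ln(1 − 2P − Q) − ¼ ln(1 − 2Q).
1 − 2P − Q = 0.688733, giving −½ ln(0.688733) = 0.186451.
1 − 2Q = 0.819718, giving −¼ ln(0.819718) = 0.049699.
d = 0.186451 + 0.049699 = 0.236150.
Under a molecular clock d = 2μt, so t = d/(2μ) = 0.236150 / (2 × 0.0228) = 5.18 Myr.

5.18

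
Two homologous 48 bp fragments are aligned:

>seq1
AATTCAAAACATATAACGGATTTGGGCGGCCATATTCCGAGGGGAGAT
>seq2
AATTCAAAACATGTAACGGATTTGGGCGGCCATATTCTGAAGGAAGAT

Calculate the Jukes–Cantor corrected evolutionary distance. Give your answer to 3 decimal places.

The sequences differ at 4 of 48 sites (13, 38, 41, 44), so p = 4/48 ≈ 0.083333.
d = −(3/4) ln(1 − 4p/3) = −0.75 ln(1 − 0.111111) = −0.75 ln(0.888889)
  = −0.75 × (-0.117783) = 0.088337 substitutions/site.

0.088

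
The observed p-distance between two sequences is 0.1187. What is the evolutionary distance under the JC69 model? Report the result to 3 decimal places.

0.129

d = −(3/4) ln(1 − 4p/3) = −0.75 ln(1 − 0.158267) = −0.75 ln(0.841733)
  = −0.75 × (-0.172292) = 0.129219 substitutions/site.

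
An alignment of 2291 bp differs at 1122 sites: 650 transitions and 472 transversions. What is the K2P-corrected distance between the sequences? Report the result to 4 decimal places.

0.8752

P = 650/2291 ≈ 0.283719 and Q = 472/2291 ≈ 0.206024.
Under the Kimura two-parameter model, d = −½ ln(1 − 2P − Q) − ¼ ln(1 − 2Q).
1 − 2P − Q = 0.226538, giving −½ ln(0.226538) = 0.742421.
1 − 2Q = 0.587952, giving −¼ ln(0.587952) = 0.132777.
d = 0.742421 + 0.132777 = 0.875198.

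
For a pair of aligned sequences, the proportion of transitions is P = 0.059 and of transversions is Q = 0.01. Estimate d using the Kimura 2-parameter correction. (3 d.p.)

Under the Kimura two-parameter model, d = −½ ln(1 − 2P − Q) − ¼ ln(1 − 2Q).
1 − 2P − Q = 0.872, giving −½ ln(0.872) = 0.068483.
1 − 2Q = 0.98, giving −¼ ln(0.98) = 0.005051.
d = 0.068483 + 0.005051 = 0.073534.

0.074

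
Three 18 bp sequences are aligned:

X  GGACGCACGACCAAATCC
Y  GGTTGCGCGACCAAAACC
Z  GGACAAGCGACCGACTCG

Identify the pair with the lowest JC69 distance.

X–Y: 4/18 differ, p = 0.222, d = 0.264.
X–Z: 6/18 differ, p = 0.333, d = 0.441.
Y–Z: 8/18 differ, p = 0.444, d = 0.673.
The smallest distance is between X and Y.

X and Y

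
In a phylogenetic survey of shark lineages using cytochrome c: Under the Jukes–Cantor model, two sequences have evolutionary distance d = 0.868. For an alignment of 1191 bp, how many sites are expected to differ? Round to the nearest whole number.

Invert JC69: p = (3/4)(1 − e^(−4d/3)) = 0.75 × (1 − e^(-1.157333)) = 0.75 × (1 − 0.314323) = 0.514258.
Expected differing sites = pL ≈ 0.514258 × 1191 = 612.481278 ≈ 612.

612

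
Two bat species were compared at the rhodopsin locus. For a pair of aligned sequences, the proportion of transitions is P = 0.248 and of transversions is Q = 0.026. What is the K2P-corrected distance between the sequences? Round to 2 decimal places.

0.38

Under the Kimura two-parameter model, d = −½ ln(1 − 2P − Q) − ¼ ln(1 − 2Q).
1 − 2P − Q = 0.478, giving −½ ln(0.478) = 0.369072.
1 − 2Q = 0.948, giving −¼ ln(0.948) = 0.013350.
d = 0.369072 + 0.013350 = 0.382422.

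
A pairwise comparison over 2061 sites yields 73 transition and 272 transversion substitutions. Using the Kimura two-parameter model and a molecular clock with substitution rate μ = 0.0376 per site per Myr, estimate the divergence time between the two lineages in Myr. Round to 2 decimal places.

P = 73/2061 ≈ 0.03542 and Q = 272/2061 ≈ 0.131975.
Under the Kimura two-parameter model, d = −½ ln(1 − 2P − Q) − ¼ ln(1 − 2Q).
1 − 2P − Q = 0.797185, giving −½ ln(0.797185) = 0.113334.
1 − 2Q = 0.73605, giving −¼ ln(0.73605) = 0.076614.
d = 0.113334 + 0.076614 = 0.189948.
Under a molecular clock d = 2μt, so t = d/(2μ) = 0.189948 / (2 × 0.0376) = 2.53 Myr.

2.53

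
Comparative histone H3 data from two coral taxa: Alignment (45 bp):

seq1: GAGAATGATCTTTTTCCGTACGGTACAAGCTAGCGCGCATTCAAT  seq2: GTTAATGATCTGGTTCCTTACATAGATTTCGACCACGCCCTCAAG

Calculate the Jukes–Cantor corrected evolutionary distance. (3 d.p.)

The sequences differ at 19 of 45 sites, so p = 19/45 ≈ 0.422222.
d = −(3/4) ln(1 − 4p/3) = −0.75 ln(1 − 0.562963) = −0.75 ln(0.437037)
  = −0.75 × (-0.827737) = 0.620803 substitutions/site.

0.621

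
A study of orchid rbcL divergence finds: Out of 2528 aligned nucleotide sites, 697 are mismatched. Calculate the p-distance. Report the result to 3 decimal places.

p = 697/2528 = 0.275712… ≈ 0.276 (to 3 d.p.).

0.276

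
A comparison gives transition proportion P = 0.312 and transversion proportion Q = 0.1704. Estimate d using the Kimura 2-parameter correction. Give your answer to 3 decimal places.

Under the Kimura two-parameter model, d = −½ ln(1 − 2P − Q) − ¼ ln(1 − 2Q).
1 − 2P − Q = 0.2056, giving −½ ln(0.2056) = 0.790911.
1 − 2Q = 0.6592, giving −¼ ln(0.6592) = 0.104182.
d = 0.790911 + 0.104182 = 0.895093.

0.895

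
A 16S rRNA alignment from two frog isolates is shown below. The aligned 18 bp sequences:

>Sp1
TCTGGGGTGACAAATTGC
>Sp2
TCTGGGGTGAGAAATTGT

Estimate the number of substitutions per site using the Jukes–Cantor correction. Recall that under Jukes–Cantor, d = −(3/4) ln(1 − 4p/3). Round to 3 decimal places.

The sequences differ at 2 of 18 sites (11, 18), so p = 2/18 ≈ 0.111111.
d = −(3/4) ln(1 − 4p/3) = −0.75 ln(1 − 0.148148) = −0.75 ln(0.851852)
  = −0.75 × (-0.160342) = 0.120257 substitutions/site.

0.120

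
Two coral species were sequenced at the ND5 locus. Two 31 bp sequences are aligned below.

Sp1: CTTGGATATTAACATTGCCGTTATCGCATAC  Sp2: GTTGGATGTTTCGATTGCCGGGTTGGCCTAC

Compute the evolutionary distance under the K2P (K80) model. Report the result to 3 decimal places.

0.436

Of 31 sites, 1 differences are transitions and 9 are transversions, so P = 1/31 ≈ 0.032258 and Q = 9/31 ≈ 0.290323.
Under the Kimura two-parameter model, d = −½ ln(1 − 2P − Q) − ¼ ln(1 − 2Q).
1 − 2P − Q = 0.645161, giving −½ ln(0.645161) = 0.219128.
1 − 2Q = 0.419354, giving −¼ ln(0.419354) = 0.217260.
d = 0.219128 + 0.217260 = 0.436388.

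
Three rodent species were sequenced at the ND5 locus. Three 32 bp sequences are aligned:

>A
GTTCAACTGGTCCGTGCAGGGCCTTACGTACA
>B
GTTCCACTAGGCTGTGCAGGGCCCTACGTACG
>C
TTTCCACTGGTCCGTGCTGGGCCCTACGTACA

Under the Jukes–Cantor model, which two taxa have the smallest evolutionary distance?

A–B: 6/32 differ, p = 0.188, d = 0.216.
A–C: 4/32 differ, p = 0.125, d = 0.137.
B–C: 6/32 differ, p = 0.188, d = 0.216.
The smallest distance is between A and C.

A and C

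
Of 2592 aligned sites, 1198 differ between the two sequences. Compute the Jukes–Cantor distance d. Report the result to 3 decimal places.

p = 1198/2592 ≈ 0.462191.
d = −(3/4) ln(1 − 4p/3) = −0.75 ln(1 − 0.616255) = −0.75 ln(0.383745)
  = −0.75 × (-0.957777) = 0.718333 substitutions/site.

0.718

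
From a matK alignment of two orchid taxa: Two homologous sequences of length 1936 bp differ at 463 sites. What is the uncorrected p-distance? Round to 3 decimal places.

0.239

p = 463/1936 = 0.239152… ≈ 0.239 (to 3 d.p.).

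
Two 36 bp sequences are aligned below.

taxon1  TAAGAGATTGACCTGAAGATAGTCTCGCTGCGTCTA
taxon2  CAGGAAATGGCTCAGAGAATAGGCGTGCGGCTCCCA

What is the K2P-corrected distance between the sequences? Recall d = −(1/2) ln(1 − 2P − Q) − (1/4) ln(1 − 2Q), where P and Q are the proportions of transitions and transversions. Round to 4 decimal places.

Of 36 sites, 9 differences are transitions and 7 are transversions, so P = 9/36 = 0.25 and Q = 7/36 ≈ 0.194444.
Under the Kimura two-parameter model, d = −½ ln(1 − 2P − Q) − ¼ ln(1 − 2Q).
1 − 2P − Q = 0.305556, giving −½ ln(0.305556) = 0.592811.
1 − 2Q = 0.611112, giving −¼ ln(0.611112) = 0.123119.
d = 0.592811 + 0.123119 = 0.715930.

0.7159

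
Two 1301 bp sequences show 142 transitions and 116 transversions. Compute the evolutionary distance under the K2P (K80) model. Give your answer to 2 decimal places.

0.23

P = 142/1301 ≈ 0.109147 and Q = 116/1301 ≈ 0.089162.
Under the Kimura two-parameter model, d = −½ ln(1 − 2P − Q) − ¼ ln(1 − 2Q).
1 − 2P − Q = 0.692544, giving −½ ln(0.692544) = 0.183692.
1 − 2Q = 0.821676, giving −¼ ln(0.821676) = 0.049102.
d = 0.183692 + 0.049102 = 0.232794.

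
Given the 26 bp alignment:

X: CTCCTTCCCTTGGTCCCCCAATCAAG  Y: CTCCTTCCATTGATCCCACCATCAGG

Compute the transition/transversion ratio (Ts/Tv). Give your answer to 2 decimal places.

0.67

Transitions are A↔G and C↔T; transversions are all other mismatches.
Transitions: 2. Transversions: 3.
R = 2/3 = 0.666666… ≈ 0.67 (to 2 d.p.).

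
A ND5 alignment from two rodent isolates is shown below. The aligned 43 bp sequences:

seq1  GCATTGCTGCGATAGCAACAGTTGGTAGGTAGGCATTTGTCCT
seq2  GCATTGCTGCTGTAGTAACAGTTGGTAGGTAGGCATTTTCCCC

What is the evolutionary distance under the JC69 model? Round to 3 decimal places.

The sequences differ at 6 of 43 sites (11, 12, 16, 39, 40, 43), so p = 6/43 ≈ 0.139535.
d = −(3/4) ln(1 − 4p/3) = −0.75 ln(1 − 0.186047) = −0.75 ln(0.813953)
  = −0.75 × (-0.205853) = 0.154390 substitutions/site.

0.154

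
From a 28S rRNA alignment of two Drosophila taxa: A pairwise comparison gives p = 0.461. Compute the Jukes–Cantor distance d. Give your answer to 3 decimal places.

d = −(3/4) ln(1 − 4p/3) = −0.75 ln(1 − 0.614667) = −0.75 ln(0.385333)
  = −0.75 × (-0.953647) = 0.715235 substitutions/site.

0.715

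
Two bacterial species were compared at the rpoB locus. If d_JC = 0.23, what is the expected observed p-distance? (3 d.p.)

p = (3/4)(1 − e^(−4d/3)) = 0.75 × (1 − e^(-0.306667)) = 0.75 × (1 − 0.735896) = 0.198078.

0.198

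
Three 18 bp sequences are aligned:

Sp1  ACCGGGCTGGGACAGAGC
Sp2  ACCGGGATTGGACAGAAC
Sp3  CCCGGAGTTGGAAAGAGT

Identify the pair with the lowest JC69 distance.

Sp1–Sp2: 3/18 differ, p = 0.167, d = 0.188.
Sp1–Sp3: 6/18 differ, p = 0.333, d = 0.441.
Sp2–Sp3: 6/18 differ, p = 0.333, d = 0.441.
The smallest distance is between Sp1 and Sp2.

Sp1 and Sp2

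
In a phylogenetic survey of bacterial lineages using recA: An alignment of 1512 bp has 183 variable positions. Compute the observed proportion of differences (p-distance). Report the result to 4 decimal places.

0.1210

p = 183/1512 = 0.121031… ≈ 0.1210 (to 4 d.p.).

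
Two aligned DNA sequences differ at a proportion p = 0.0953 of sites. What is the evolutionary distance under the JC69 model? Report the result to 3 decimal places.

0.102

d = −(3/4) ln(1 − 4p/3) = −0.75 ln(1 − 0.127067) = −0.75 ln(0.872933)
  = −0.75 × (-0.135896) = 0.101922 substitutions/site.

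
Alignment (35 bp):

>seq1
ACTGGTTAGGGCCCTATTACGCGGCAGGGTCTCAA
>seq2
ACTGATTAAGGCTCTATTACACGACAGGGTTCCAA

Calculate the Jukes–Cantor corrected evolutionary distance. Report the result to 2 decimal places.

0.23

The sequences differ at 7 of 35 sites (5, 9, 13, 21, 24, 31, 32), so p = 7/35 = 0.2.
d = −(3/4) ln(1 − 4p/3) = −0.75 ln(1 − 0.266667) = −0.75 ln(0.733333)
  = −0.75 × (-0.310155) = 0.232616 substitutions/site.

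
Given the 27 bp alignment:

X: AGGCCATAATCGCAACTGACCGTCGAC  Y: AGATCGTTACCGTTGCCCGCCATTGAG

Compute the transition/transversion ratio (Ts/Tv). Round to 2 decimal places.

2.50

Transitions are A↔G and C↔T; transversions are all other mismatches.
Transitions: 10. Transversions: 4.
R = 10/4 = 2.50.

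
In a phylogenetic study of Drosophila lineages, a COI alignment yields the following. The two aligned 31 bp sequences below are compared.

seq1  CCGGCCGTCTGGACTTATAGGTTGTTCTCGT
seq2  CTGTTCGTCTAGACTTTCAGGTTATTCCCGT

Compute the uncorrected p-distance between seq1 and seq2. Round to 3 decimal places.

0.258

The sequences differ at 8 of 31 positions (sites 2, 4, 5, 11, 17, 18, 24, 28).
p = 8/31 = 0.258064… ≈ 0.258 (to 3 d.p.).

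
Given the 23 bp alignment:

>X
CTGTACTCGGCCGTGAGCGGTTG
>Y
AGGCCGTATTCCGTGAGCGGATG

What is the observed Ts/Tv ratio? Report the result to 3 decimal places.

0.125

Transitions are A↔G and C↔T; transversions are all other mismatches.
Transitions: 1. Transversions: 8.
R = 1/8 = 0.125.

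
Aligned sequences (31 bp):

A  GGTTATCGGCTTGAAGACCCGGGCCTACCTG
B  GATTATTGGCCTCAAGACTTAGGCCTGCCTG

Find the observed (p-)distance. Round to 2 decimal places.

0.26

The sequences differ at 8 of 31 positions (sites 2, 7, 11, 13, 19, 20, 21, 27).
p = 8/31 = 0.258064… ≈ 0.26 (to 2 d.p.).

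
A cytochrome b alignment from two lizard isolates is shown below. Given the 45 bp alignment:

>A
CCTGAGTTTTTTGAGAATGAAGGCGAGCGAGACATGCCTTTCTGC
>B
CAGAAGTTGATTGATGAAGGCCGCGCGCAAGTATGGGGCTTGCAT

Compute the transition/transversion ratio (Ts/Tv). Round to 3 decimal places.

Transitions are A↔G and C↔T; transversions are all other mismatches.
Transitions: 8. Transversions: 16.
R = 8/16 = 0.500.

0.500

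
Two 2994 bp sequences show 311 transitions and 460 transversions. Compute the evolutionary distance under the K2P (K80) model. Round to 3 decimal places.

P = 311/2994 ≈ 0.103874 and Q = 460/2994 ≈ 0.153641.
Under the Kimura two-parameter model, d = −½ ln(1 − 2P − Q) − ¼ ln(1 − 2Q).
1 − 2P − Q = 0.638611, giving −½ ln(0.638611) = 0.224230.
1 − 2Q = 0.692718, giving −¼ ln(0.692718) = 0.091783.
d = 0.224230 + 0.091783 = 0.316013.

0.316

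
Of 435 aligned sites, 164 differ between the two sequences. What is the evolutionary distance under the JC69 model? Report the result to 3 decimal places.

p = 164/435 ≈ 0.377011.
d = −(3/4) ln(1 − 4p/3) = −0.75 ln(1 − 0.502681) = −0.75 ln(0.497319)
  = −0.75 × (-0.698524) = 0.523893 substitutions/site.

0.524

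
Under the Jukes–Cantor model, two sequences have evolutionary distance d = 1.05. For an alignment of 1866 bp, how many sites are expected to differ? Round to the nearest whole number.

Invert JC69: p = (3/4)(1 − e^(−4d/3)) = 0.75 × (1 − e^(-1.4)) = 0.75 × (1 − 0.246597) = 0.565052.
Expected differing sites = pL ≈ 0.565052 × 1866 = 1054.387032 ≈ 1054.

1054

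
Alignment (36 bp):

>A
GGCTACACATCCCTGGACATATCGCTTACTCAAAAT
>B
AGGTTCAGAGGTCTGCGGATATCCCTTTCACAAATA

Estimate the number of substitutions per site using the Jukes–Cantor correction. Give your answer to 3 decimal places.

The sequences differ at 15 of 36 sites, so p = 15/36 ≈ 0.416667.
d = −(3/4) ln(1 − 4p/3) = −0.75 ln(1 − 0.555556) = −0.75 ln(0.444444)
  = −0.75 × (-0.810931) = 0.608198 substitutions/site.

0.608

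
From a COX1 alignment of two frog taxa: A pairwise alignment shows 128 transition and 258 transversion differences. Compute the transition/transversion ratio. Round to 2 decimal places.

0.50

R = 128/258 = 0.496124… ≈ 0.50 (to 2 d.p.).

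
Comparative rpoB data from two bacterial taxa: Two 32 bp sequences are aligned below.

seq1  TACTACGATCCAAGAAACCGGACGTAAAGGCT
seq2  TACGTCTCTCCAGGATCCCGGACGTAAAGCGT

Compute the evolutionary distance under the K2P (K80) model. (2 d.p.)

0.36

Of 32 sites, 1 differences are transitions and 8 are transversions, so P = 1/32 = 0.03125 and Q = 8/32 = 0.25.
Under the Kimura two-parameter model, d = −½ ln(1 − 2P − Q) − ¼ ln(1 − 2Q).
1 − 2P − Q = 0.6875, giving −½ ln(0.6875) = 0.187347.
1 − 2Q = 0.5, giving −¼ ln(0.5) = 0.173287.
d = 0.187347 + 0.173287 = 0.360634.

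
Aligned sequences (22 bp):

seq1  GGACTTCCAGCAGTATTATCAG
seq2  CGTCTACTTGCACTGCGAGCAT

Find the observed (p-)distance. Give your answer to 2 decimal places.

The sequences differ at 11 of 22 positions.
p = 11/22 = 0.50.

0.50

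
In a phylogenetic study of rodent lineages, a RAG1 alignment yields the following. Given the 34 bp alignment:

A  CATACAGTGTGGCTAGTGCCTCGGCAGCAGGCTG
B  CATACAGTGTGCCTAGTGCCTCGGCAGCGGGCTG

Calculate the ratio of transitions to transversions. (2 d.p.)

Transitions are A↔G and C↔T; transversions are all other mismatches.
Transitions: 1. Transversions: 1.
R = 1/1 = 1.00.

1.00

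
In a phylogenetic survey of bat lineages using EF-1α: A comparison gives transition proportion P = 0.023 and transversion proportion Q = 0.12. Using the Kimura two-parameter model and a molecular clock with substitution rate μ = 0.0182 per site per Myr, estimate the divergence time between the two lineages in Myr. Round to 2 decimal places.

4.38

Under the Kimura two-parameter model, d = −½ ln(1 − 2P − Q) − ¼ ln(1 − 2Q).
1 − 2P − Q = 0.834, giving −½ ln(0.834) = 0.090761.
1 − 2Q = 0.76, giving −¼ ln(0.76) = 0.068609.
d = 0.090761 + 0.068609 = 0.159370.
Under a molecular clock d = 2μt, so t = d/(2μ) = 0.159370 / (2 × 0.0182) = 4.38 Myr.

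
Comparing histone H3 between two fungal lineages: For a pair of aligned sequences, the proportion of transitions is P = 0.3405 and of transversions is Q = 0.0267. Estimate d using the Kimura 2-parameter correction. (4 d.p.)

Under the Kimura two-parameter model, d = −½ ln(1 − 2P − Q) − ¼ ln(1 − 2Q).
1 − 2P − Q = 0.2923, giving −½ ln(0.2923) = 0.614987.
1 − 2Q = 0.9466, giving −¼ ln(0.9466) = 0.013720.
d = 0.614987 + 0.013720 = 0.628707.

0.6287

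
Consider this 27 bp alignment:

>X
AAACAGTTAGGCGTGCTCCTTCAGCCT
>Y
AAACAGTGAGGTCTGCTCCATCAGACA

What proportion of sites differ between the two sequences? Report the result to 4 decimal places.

0.2222

The sequences differ at 6 of 27 positions (sites 8, 12, 13, 20, 25, 27).
p = 6/27 = 0.222222… ≈ 0.2222 (to 4 d.p.).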